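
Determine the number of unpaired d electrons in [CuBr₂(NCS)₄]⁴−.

Summing ligand charges against the −4 overall charge gives an oxidation state of +2 for copper.
Copper is a group-11 element; Cu(II) is therefore d⁹.
In an octahedral field the d⁹ configuration is t₂g⁶e_g³ (only one arrangement possible), giving 1 unpaired electron.

1 unpaired electron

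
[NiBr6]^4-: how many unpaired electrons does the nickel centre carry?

2 unpaired electrons

Summing ligand charges against the −4 overall charge gives an oxidation state of +2 for nickel.
Group 10 minus oxidation state 2 gives a d⁸ configuration.
In an octahedral field the d⁸ configuration is t₂g⁶e_g² (only one arrangement possible), giving 2 unpaired electrons.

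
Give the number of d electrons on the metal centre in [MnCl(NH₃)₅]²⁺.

d⁴

Ligand charges: each chloride is −1; ammonia is neutral. With an overall charge of +2 the manganese centre must be in the +3 oxidation state.
Manganese is a group-7 element; Mn(III) is therefore d⁴.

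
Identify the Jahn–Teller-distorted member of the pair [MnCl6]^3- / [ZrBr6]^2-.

[MnCl6]^3-: Summing ligand charges against the −3 overall charge gives an oxidation state of +3 for manganese. Mn sits in group 7, so the d-electron count is 7 − 3 = 4. Chloride is a weak-field ligand for a first-row metal, so the complex is high-spin. The t₂g³e_g¹ (high-spin) configuration has an unevenly filled e_g set; the Jahn–Teller theorem predicts a tetragonal distortion (typically axial elongation) to lift the degeneracy.
[ZrBr6]^2-: Each bromide is −1; balancing the −2 overall charge requires Zr(IV). Group 4 minus oxidation state 4 gives a d⁰ configuration. The d⁰ configuration leaves the e_g set evenly filled (or empty) — no strong Jahn–Teller driving force.

[MnCl6]^3-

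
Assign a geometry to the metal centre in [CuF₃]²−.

trigonal planar

Summing ligand charges against the −2 overall charge gives an oxidation state of +1 for copper.
Copper is a group-11 element; Cu(I) is therefore d¹⁰.
With 3 monodentate ligands the coordination number is 3.
Three ligands around a d¹⁰ centre minimise repulsion in a trigonal-planar arrangement.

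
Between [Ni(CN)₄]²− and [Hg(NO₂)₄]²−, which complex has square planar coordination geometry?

[Ni(CN)₄]²−

For [Ni(CN)₄]²−: Summing ligand charges against the −2 overall charge gives an oxidation state of +2 for nickel. Group 10 minus oxidation state 2 gives a d⁸ configuration. Cyanide is a strong-field ligand (high in the spectrochemical series). A 3d d⁸ ion with strong-field ligands gains enough CFSE to favour square planar over tetrahedral. → square planar.
For [Hg(NO₂)₄]²−: Ligand charges: each nitro (N-bound nitrite) is −1. With an overall charge of −2 the mercury centre must be in the +2 oxidation state. Group 12 minus oxidation state 2 gives a d¹⁰ configuration. A d¹⁰ ion has no crystal-field stabilisation preference between square planar and tetrahedral, so four ligands adopt the sterically favoured tetrahedral geometry. → tetrahedral.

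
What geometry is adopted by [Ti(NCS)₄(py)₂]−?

Summing ligand charges against the −1 overall charge gives an oxidation state of +3 for titanium.
Group 4 minus oxidation state 3 gives a d¹ configuration.
Coordination number: 6.
Six donors around a single metal centre give an octahedral coordination sphere.

octahedral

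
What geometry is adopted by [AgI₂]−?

Summing ligand charges against the −1 overall charge gives an oxidation state of +1 for silver.
Group 11 minus oxidation state 1 gives a d¹⁰ configuration.
With 2 monodentate ligands the coordination number is 2.
A d¹⁰ ion with only two ligands adopts a linear arrangement (sp hybridisation; no CFSE preference).

linear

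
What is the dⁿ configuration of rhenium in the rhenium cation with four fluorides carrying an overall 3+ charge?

Summing ligand charges against the +3 overall charge gives an oxidation state of +7 for rhenium.
Rhenium is a group-7 element; Re(VII) is therefore d⁰.

d0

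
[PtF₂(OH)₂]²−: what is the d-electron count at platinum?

d⁸

Summing ligand charges against the −2 overall charge gives an oxidation state of +2 for platinum.
Platinum is a group-10 element; Pt(II) is therefore d⁸.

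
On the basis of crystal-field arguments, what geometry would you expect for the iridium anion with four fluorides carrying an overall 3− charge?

Summing ligand charges against the −3 overall charge gives an oxidation state of +1 for iridium.
Iridium is a group-9 element; Ir(I) is therefore d⁸.
With 4 monodentate ligands the coordination number is 4.
A 5d d⁸ ion has a large crystal-field splitting; square planar leaves the high-energy d_{x²−y²} orbital empty and maximises CFSE.

square planar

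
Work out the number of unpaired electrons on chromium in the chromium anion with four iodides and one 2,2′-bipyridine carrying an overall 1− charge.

Each iodide is −1; 2,2′-bipyridine is neutral; balancing the −1 overall charge requires Cr(III).
Cr sits in group 6, so the d-electron count is 6 − 3 = 3.
Counting donor atoms: 4×iodide (monodentate) → 4 donors; 1×2,2′-bipyridine (bidentate) → 2 donors. Coordination number = 6.
In an octahedral field the d³ configuration is t₂g³e_g⁰ (only one arrangement possible), giving 3 unpaired electrons.

3 unpaired electrons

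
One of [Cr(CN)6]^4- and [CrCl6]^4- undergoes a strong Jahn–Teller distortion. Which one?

[CrCl6]^4-

[Cr(CN)6]^4-: Each cyanide is −1; balancing the −4 overall charge requires Cr(II). Chromium is a group-6 element; Cr(II) is therefore d⁴. Cyanide is a strong-field ligand (high in the spectrochemical series) for a first-row metal, so the complex is low-spin. The d⁴ configuration leaves the e_g set evenly filled (or empty) — no strong Jahn–Teller driving force.
[CrCl6]^4-: Each chloride is −1; balancing the −4 overall charge requires Cr(II). Cr sits in group 6, so the d-electron count is 6 − 2 = 4. Chloride is a weak-field ligand for a first-row metal, so the complex is high-spin. The t₂g³e_g¹ (high-spin) configuration has an unevenly filled e_g set; the Jahn–Teller theorem predicts a tetragonal distortion (typically axial elongation) to lift the degeneracy.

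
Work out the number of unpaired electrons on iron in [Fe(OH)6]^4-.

Each hydroxide is −1; balancing the −4 overall charge requires Fe(II).
Fe sits in group 8, so the d-electron count is 8 − 2 = 6.
The spin state decides the count: Hydroxide is a weak-field ligand for a first-row metal, so the complex is high-spin.
An octahedral high-spin d⁶ ion is t₂g⁴e_g², giving 4 unpaired electrons.

4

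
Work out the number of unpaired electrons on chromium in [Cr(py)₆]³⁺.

Pyridine is neutral; balancing the +3 overall charge requires Cr(III).
Cr sits in group 6, so the d-electron count is 6 − 3 = 3.
In an octahedral field the d³ configuration is t₂g³e_g⁰ (only one arrangement possible), giving 3 unpaired electrons.

3 unpaired electrons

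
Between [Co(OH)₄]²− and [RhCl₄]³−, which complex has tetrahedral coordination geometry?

For [Co(OH)₄]²−: Ligand charges: each hydroxide is −1. With an overall charge of −2 the cobalt centre must be in the +2 oxidation state. Cobalt is a group-9 element; Co(II) is therefore d⁷. For a high-spin 3d d⁷ ion with weak-field ligands the small Δₜ gives little square-planar CFSE advantage, so four ligands adopt the sterically favoured tetrahedral geometry. → tetrahedral.
For [RhCl₄]³−: Ligand charges: each chloride is −1. With an overall charge of −3 the rhodium centre must be in the +1 oxidation state. Rhodium is a group-9 element; Rh(I) is therefore d⁸. A 4d d⁸ ion has a large crystal-field splitting; square planar leaves the high-energy d_{x²−y²} orbital empty and maximises CFSE. → square planar.

[Co(OH)₄]²−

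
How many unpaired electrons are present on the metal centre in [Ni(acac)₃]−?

2

Ligand charges: each acetylacetonate is −1. With an overall charge of −1 the nickel centre must be in the +2 oxidation state.
Group 10 minus oxidation state 2 gives a d⁸ configuration.
Counting donor atoms: 3×acetylacetonate (bidentate) → 6 donors. Coordination number = 6.
In an octahedral field the d⁸ configuration is t₂g⁶e_g² (only one arrangement possible), giving 2 unpaired electrons.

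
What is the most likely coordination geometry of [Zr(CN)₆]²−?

octahedral

Each cyanide is −1; balancing the −2 overall charge requires Zr(IV).
Group 4 minus oxidation state 4 gives a d⁰ configuration.
With 6 monodentate ligands the coordination number is 6.
Six donors around a single metal centre give an octahedral coordination sphere.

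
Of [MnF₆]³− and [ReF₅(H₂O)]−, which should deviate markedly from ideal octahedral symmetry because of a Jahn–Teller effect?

[MnF₆]³−

[MnF₆]³−: Ligand charges: each fluoride is −1. With an overall charge of −3 the manganese centre must be in the +3 oxidation state. Mn sits in group 7, so the d-electron count is 7 − 3 = 4. Fluoride is a weak-field ligand for a first-row metal, so the complex is high-spin. The t₂g³e_g¹ (high-spin) configuration has an unevenly filled e_g set; the Jahn–Teller theorem predicts a tetragonal distortion (typically axial elongation) to lift the degeneracy.
[ReF₅(H₂O)]−: Summing ligand charges against the −1 overall charge gives an oxidation state of +4 for rhenium. Rhenium is a group-7 element; Re(IV) is therefore d³. The d³ configuration leaves the e_g set evenly filled (or empty) — no strong Jahn–Teller driving force.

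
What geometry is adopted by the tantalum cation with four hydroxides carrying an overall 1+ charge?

tetrahedral

Each hydroxide is −1; balancing the +1 overall charge requires Ta(V).
Ta sits in group 5, so the d-electron count is 5 − 5 = 0.
With 4 monodentate ligands the coordination number is 4.
A d⁰ ion has no crystal-field stabilisation preference between square planar and tetrahedral, so four ligands adopt the sterically favoured tetrahedral geometry.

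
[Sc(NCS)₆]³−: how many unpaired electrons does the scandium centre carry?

0

Each isothiocyanate is −1; balancing the −3 overall charge requires Sc(III).
Sc sits in group 3, so the d-electron count is 3 − 3 = 0.
In an octahedral field the d⁰ configuration is t₂g⁰e_g⁰, giving 0 unpaired electrons.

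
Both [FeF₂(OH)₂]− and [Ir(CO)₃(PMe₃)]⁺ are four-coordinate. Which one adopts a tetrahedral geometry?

For [FeF₂(OH)₂]−: Summing ligand charges against the −1 overall charge gives an oxidation state of +3 for iron. Group 8 minus oxidation state 3 gives a d⁵ configuration. A high-spin d⁵ ion has zero CFSE in either geometry, so four ligands adopt the sterically favoured tetrahedral geometry. → tetrahedral.
For [Ir(CO)₃(PMe₃)]⁺: Carbonyl is neutral; trimethylphosphine is neutral; balancing the +1 overall charge requires Ir(I). Ir sits in group 9, so the d-electron count is 9 − 1 = 8. A 5d d⁸ ion has a large crystal-field splitting; square planar leaves the high-energy d_{x²−y²} orbital empty and maximises CFSE. → square planar.

[FeF₂(OH)₂]−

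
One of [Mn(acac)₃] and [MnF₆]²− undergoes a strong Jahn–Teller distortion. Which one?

[Mn(acac)₃]: Each acetylacetonate is −1; balancing the 0 overall charge requires Mn(III). Manganese is a group-7 element; Mn(III) is therefore d⁴. Acetylacetonate is a weak-field ligand for a first-row metal, so the complex is high-spin. The t₂g³e_g¹ (high-spin) configuration has an unevenly filled e_g set; the Jahn–Teller theorem predicts a tetragonal distortion (typically axial elongation) to lift the degeneracy.
[MnF₆]²−: Each fluoride is −1; balancing the −2 overall charge requires Mn(IV). Mn sits in group 7, so the d-electron count is 7 − 4 = 3. The d³ configuration leaves the e_g set evenly filled (or empty) — no strong Jahn–Teller driving force.

[Mn(acac)₃]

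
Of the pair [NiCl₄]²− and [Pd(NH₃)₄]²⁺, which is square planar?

For [NiCl₄]²−: Ligand charges: each chloride is −1. With an overall charge of −2 the nickel centre must be in the +2 oxidation state. Ni sits in group 10, so the d-electron count is 10 − 2 = 8. Chloride is a weak-field ligand. With weak-field ligands the CFSE gain from square planar is small, so a 3d d⁸ ion takes the sterically preferred tetrahedral geometry. → tetrahedral.
For [Pd(NH₃)₄]²⁺: Ammonia is neutral; balancing the +2 overall charge requires Pd(II). Palladium is a group-10 element; Pd(II) is therefore d⁸. A 4d d⁸ ion has a large crystal-field splitting; square planar leaves the high-energy d_{x²−y²} orbital empty and maximises CFSE. → square planar.

[Pd(NH₃)₄]²⁺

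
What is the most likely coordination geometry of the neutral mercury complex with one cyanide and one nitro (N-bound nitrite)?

linear

Each cyanide is −1; each nitro (N-bound nitrite) is −1; balancing the 0 overall charge requires Hg(II).
Mercury is a group-12 element; Hg(II) is therefore d¹⁰.
Coordination number: 2.
A d¹⁰ ion with only two ligands adopts a linear arrangement (sp hybridisation; no CFSE preference).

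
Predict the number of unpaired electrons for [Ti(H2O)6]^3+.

Summing ligand charges against the +3 overall charge gives an oxidation state of +3 for titanium.
Titanium is a group-4 element; Ti(III) is therefore d¹.
In an octahedral field the d¹ configuration is t₂g¹e_g⁰ (only one arrangement possible), giving 1 unpaired electron.

1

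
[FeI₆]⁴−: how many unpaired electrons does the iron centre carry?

Ligand charges: each iodide is −1. With an overall charge of −4 the iron centre must be in the +2 oxidation state.
Group 8 minus oxidation state 2 gives a d⁶ configuration.
The spin state decides the count: Iodide is a weak-field ligand for a first-row metal, so the complex is high-spin.
An octahedral high-spin d⁶ ion is t₂g⁴e_g², giving 4 unpaired electrons.

4 unpaired electrons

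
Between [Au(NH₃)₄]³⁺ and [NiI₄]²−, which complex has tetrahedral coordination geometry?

[NiI₄]²−

For [Au(NH₃)₄]³⁺: Ligand charges: ammonia is neutral. With an overall charge of +3 the gold centre must be in the +3 oxidation state. Au sits in group 11, so the d-electron count is 11 − 3 = 8. A 5d d⁸ ion has a large crystal-field splitting; square planar leaves the high-energy d_{x²−y²} orbital empty and maximises CFSE. → square planar.
For [NiI₄]²−: Each iodide is −1; balancing the −2 overall charge requires Ni(II). Nickel is a group-10 element; Ni(II) is therefore d⁸. Iodide is a weak-field ligand. With weak-field ligands the CFSE gain from square planar is small, so a 3d d⁸ ion takes the sterically preferred tetrahedral geometry. → tetrahedral.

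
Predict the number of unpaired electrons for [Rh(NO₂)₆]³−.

Summing ligand charges against the −3 overall charge gives an oxidation state of +3 for rhodium.
Group 9 minus oxidation state 3 gives a d⁶ configuration.
The spin state decides the count: a 4d ion has a large Δₒ and is invariably low-spin.
An octahedral low-spin d⁶ ion is t₂g⁶e_g⁰, giving 0 unpaired electrons.

0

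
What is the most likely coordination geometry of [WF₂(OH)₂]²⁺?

Each fluoride is −1; each hydroxide is −1; balancing the +2 overall charge requires W(VI).
Group 6 minus oxidation state 6 gives a d⁰ configuration.
Coordination number: 4.
A d⁰ ion has no crystal-field stabilisation preference between square planar and tetrahedral, so four ligands adopt the sterically favoured tetrahedral geometry.

tetrahedral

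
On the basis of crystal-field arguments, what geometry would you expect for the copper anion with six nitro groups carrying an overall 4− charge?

Each nitro (N-bound nitrite) is −1; balancing the −4 overall charge requires Cu(II).
Cu sits in group 11, so the d-electron count is 11 − 2 = 9.
With 6 monodentate ligands the coordination number is 6.
Six donors around a single metal centre give an octahedral coordination sphere.

octahedral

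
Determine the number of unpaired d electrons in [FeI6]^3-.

Summing ligand charges against the −3 overall charge gives an oxidation state of +3 for iron.
Fe sits in group 8, so the d-electron count is 8 − 3 = 5.
The spin state decides the count: Iodide is a weak-field ligand for a first-row metal, so the complex is high-spin.
An octahedral high-spin d⁵ ion is t₂g³e_g², giving 5 unpaired electrons.

5 unpaired electrons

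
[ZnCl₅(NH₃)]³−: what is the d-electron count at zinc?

Ligand charges: each chloride is −1; ammonia is neutral. With an overall charge of −3 the zinc centre must be in the +2 oxidation state.
Zn sits in group 12, so the d-electron count is 12 − 2 = 10.

d10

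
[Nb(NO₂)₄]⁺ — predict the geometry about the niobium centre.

Each nitro (N-bound nitrite) is −1; balancing the +1 overall charge requires Nb(V).
Group 5 minus oxidation state 5 gives a d⁰ configuration.
Coordination number: 4.
A d⁰ ion has no crystal-field stabilisation preference between square planar and tetrahedral, so four ligands adopt the sterically favoured tetrahedral geometry.

tetrahedral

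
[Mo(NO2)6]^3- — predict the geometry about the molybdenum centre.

Ligand charges: each nitro (N-bound nitrite) is −1. With an overall charge of −3 the molybdenum centre must be in the +3 oxidation state.
Mo sits in group 6, so the d-electron count is 6 − 3 = 3.
With 6 monodentate ligands the coordination number is 6.
Six donors around a single metal centre give an octahedral coordination sphere.

octahedral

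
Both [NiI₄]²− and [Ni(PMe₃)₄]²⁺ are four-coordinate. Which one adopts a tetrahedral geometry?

For [NiI₄]²−: Ligand charges: each iodide is −1. With an overall charge of −2 the nickel centre must be in the +2 oxidation state. Ni sits in group 10, so the d-electron count is 10 − 2 = 8. Iodide is a weak-field ligand. With weak-field ligands the CFSE gain from square planar is small, so a 3d d⁸ ion takes the sterically preferred tetrahedral geometry. → tetrahedral.
For [Ni(PMe₃)₄]²⁺: Trimethylphosphine is neutral; balancing the +2 overall charge requires Ni(II). Ni sits in group 10, so the d-electron count is 10 − 2 = 8. Trimethylphosphine is a strong-field ligand (high in the spectrochemical series). A 3d d⁸ ion with strong-field ligands gains enough CFSE to favour square planar over tetrahedral. → square planar.

[NiI₄]²−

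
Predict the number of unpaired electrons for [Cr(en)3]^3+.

Ligand charges: ethylenediamine is neutral. With an overall charge of +3 the chromium centre must be in the +3 oxidation state.
Group 6 minus oxidation state 3 gives a d³ configuration.
Counting donor atoms: 3×ethylenediamine (bidentate) → 6 donors. Coordination number = 6.
In an octahedral field the d³ configuration is t₂g³e_g⁰ (only one arrangement possible), giving 3 unpaired electrons.

3 unpaired electrons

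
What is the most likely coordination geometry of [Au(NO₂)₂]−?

linear

Each nitro (N-bound nitrite) is −1; balancing the −1 overall charge requires Au(I).
Group 11 minus oxidation state 1 gives a d¹⁰ configuration.
With 2 monodentate ligands the coordination number is 2.
A d¹⁰ ion with only two ligands adopts a linear arrangement (sp hybridisation; no CFSE preference).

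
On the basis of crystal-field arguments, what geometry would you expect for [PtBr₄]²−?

Summing ligand charges against the −2 overall charge gives an oxidation state of +2 for platinum.
Platinum is a group-10 element; Pt(II) is therefore d⁸.
Coordination number: 4.
A 5d d⁸ ion has a large crystal-field splitting; square planar leaves the high-energy d_{x²−y²} orbital empty and maximises CFSE.

square planar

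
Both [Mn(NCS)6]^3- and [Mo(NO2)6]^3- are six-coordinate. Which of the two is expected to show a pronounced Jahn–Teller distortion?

[Mn(NCS)6]^3-: Ligand charges: each isothiocyanate is −1. With an overall charge of −3 the manganese centre must be in the +3 oxidation state. Manganese is a group-7 element; Mn(III) is therefore d⁴. Isothiocyanate is a weak-field ligand for a first-row metal, so the complex is high-spin. The t₂g³e_g¹ (high-spin) configuration has an unevenly filled e_g set; the Jahn–Teller theorem predicts a tetragonal distortion (typically axial elongation) to lift the degeneracy.
[Mo(NO2)6]^3-: Each nitro (N-bound nitrite) is −1; balancing the −3 overall charge requires Mo(III). Mo sits in group 6, so the d-electron count is 6 − 3 = 3. The d³ configuration leaves the e_g set evenly filled (or empty) — no strong Jahn–Teller driving force.

[Mn(NCS)6]^3-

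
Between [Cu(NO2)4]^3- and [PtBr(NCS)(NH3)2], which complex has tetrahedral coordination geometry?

[Cu(NO2)4]^3-

For [Cu(NO2)4]^3-: Summing ligand charges against the −3 overall charge gives an oxidation state of +1 for copper. Cu sits in group 11, so the d-electron count is 11 − 1 = 10. A d¹⁰ ion has no crystal-field stabilisation preference between square planar and tetrahedral, so four ligands adopt the sterically favoured tetrahedral geometry. → tetrahedral.
For [PtBr(NCS)(NH3)2]: Ligand charges: each bromide is −1; each isothiocyanate is −1; ammonia is neutral. With an overall charge of 0 the platinum centre must be in the +2 oxidation state. Group 10 minus oxidation state 2 gives a d⁸ configuration. A 5d d⁸ ion has a large crystal-field splitting; square planar leaves the high-energy d_{x²−y²} orbital empty and maximises CFSE. → square planar.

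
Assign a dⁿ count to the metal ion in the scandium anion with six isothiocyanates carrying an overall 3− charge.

d⁰

Each isothiocyanate is −1; balancing the −3 overall charge requires Sc(III).
Sc sits in group 3, so the d-electron count is 3 − 3 = 0.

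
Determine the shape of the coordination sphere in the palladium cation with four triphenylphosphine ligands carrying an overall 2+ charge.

square planar

Summing ligand charges against the +2 overall charge gives an oxidation state of +2 for palladium.
Group 10 minus oxidation state 2 gives a d⁸ configuration.
Coordination number: 4.
A 4d d⁸ ion has a large crystal-field splitting; square planar leaves the high-energy d_{x²−y²} orbital empty and maximises CFSE.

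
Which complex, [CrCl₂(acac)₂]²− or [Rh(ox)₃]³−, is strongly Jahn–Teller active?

[CrCl₂(acac)₂]²−: Each chloride is −1; each acetylacetonate is −1; balancing the −2 overall charge requires Cr(II). Group 6 minus oxidation state 2 gives a d⁴ configuration. Acetylacetonate and chloride are weak-field ligands for a first-row metal, so the complex is high-spin. The t₂g³e_g¹ (high-spin) configuration has an unevenly filled e_g set; the Jahn–Teller theorem predicts a tetragonal distortion (typically axial elongation) to lift the degeneracy.
[Rh(ox)₃]³−: Summing ligand charges against the −3 overall charge gives an oxidation state of +3 for rhodium. Group 9 minus oxidation state 3 gives a d⁶ configuration. A 4d ion has a large Δₒ and is invariably low-spin. The d⁶ configuration leaves the e_g set evenly filled (or empty) — no strong Jahn–Teller driving force.

[CrCl₂(acac)₂]²−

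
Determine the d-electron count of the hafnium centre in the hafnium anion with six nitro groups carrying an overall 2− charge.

Each nitro (N-bound nitrite) is −1; balancing the −2 overall charge requires Hf(IV).
Hafnium is a group-4 element; Hf(IV) is therefore d⁰.

d0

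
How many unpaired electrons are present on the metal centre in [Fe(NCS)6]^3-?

Summing ligand charges against the −3 overall charge gives an oxidation state of +3 for iron.
Iron is a group-8 element; Fe(III) is therefore d⁵.
The spin state decides the count: Isothiocyanate is a weak-field ligand for a first-row metal, so the complex is high-spin.
An octahedral high-spin d⁵ ion is t₂g³e_g², giving 5 unpaired electrons.

5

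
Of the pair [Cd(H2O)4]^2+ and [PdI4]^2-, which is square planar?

For [Cd(H2O)4]^2+: Ligand charges: water is neutral. With an overall charge of +2 the cadmium centre must be in the +2 oxidation state. Group 12 minus oxidation state 2 gives a d¹⁰ configuration. A d¹⁰ ion has no crystal-field stabilisation preference between square planar and tetrahedral, so four ligands adopt the sterically favoured tetrahedral geometry. → tetrahedral.
For [PdI4]^2-: Summing ligand charges against the −2 overall charge gives an oxidation state of +2 for palladium. Pd sits in group 10, so the d-electron count is 10 − 2 = 8. A 4d d⁸ ion has a large crystal-field splitting; square planar leaves the high-energy d_{x²−y²} orbital empty and maximises CFSE. → square planar.

[PdI4]^2-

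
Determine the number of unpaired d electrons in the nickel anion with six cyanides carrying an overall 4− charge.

Summing ligand charges against the −4 overall charge gives an oxidation state of +2 for nickel.
Nickel is a group-10 element; Ni(II) is therefore d⁸.
In an octahedral field the d⁸ configuration is t₂g⁶e_g² (only one arrangement possible), giving 2 unpaired electrons.

2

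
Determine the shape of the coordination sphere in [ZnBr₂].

linear

Summing ligand charges against the 0 overall charge gives an oxidation state of +2 for zinc.
Group 12 minus oxidation state 2 gives a d¹⁰ configuration.
Coordination number: 2.
A d¹⁰ ion with only two ligands adopts a linear arrangement (sp hybridisation; no CFSE preference).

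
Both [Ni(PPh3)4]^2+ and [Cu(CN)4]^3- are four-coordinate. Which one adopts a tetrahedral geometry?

[Cu(CN)4]^3-

For [Ni(PPh3)4]^2+: Ligand charges: triphenylphosphine is neutral. With an overall charge of +2 the nickel centre must be in the +2 oxidation state. Group 10 minus oxidation state 2 gives a d⁸ configuration. Triphenylphosphine is a strong-field ligand (high in the spectrochemical series). A 3d d⁸ ion with strong-field ligands gains enough CFSE to favour square planar over tetrahedral. → square planar.
For [Cu(CN)4]^3-: Summing ligand charges against the −3 overall charge gives an oxidation state of +1 for copper. Copper is a group-11 element; Cu(I) is therefore d¹⁰. A d¹⁰ ion has no crystal-field stabilisation preference between square planar and tetrahedral, so four ligands adopt the sterically favoured tetrahedral geometry. → tetrahedral.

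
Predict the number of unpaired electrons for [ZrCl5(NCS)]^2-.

Each chloride is −1; each isothiocyanate is −1; balancing the −2 overall charge requires Zr(IV).
Zr sits in group 4, so the d-electron count is 4 − 4 = 0.
In an octahedral field the d⁰ configuration is t₂g⁰e_g⁰, giving 0 unpaired electrons.

0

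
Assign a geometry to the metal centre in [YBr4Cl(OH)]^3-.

octahedral

Ligand charges: each bromide is −1; each chloride is −1; each hydroxide is −1. With an overall charge of −3 the yttrium centre must be in the +3 oxidation state.
Group 3 minus oxidation state 3 gives a d⁰ configuration.
With 6 monodentate ligands the coordination number is 6.
Six donors around a single metal centre give an octahedral coordination sphere.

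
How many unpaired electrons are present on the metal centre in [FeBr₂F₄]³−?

5

Summing ligand charges against the −3 overall charge gives an oxidation state of +3 for iron.
Fe sits in group 8, so the d-electron count is 8 − 3 = 5.
The spin state decides the count: Bromide and fluoride are weak-field ligands for a first-row metal, so the complex is high-spin.
An octahedral high-spin d⁵ ion is t₂g³e_g², giving 5 unpaired electrons.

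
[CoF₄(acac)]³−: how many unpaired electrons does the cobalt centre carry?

3

Ligand charges: each fluoride is −1; each acetylacetonate is −1. With an overall charge of −3 the cobalt centre must be in the +2 oxidation state.
Group 9 minus oxidation state 2 gives a d⁷ configuration.
Counting donor atoms: 4×fluoride (monodentate) → 4 donors; 1×acetylacetonate (bidentate) → 2 donors. Coordination number = 6.
The spin state decides the count: Acetylacetonate and fluoride are weak-field ligands for a first-row metal, so the complex is high-spin.
An octahedral high-spin d⁷ ion is t₂g⁵e_g², giving 3 unpaired electrons.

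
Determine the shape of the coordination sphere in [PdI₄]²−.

Ligand charges: each iodide is −1. With an overall charge of −2 the palladium centre must be in the +2 oxidation state.
Palladium is a group-10 element; Pd(II) is therefore d⁸.
Coordination number: 4.
A 4d d⁸ ion has a large crystal-field splitting; square planar leaves the high-energy d_{x²−y²} orbital empty and maximises CFSE.

square planar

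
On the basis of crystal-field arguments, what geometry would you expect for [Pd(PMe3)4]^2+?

Summing ligand charges against the +2 overall charge gives an oxidation state of +2 for palladium.
Palladium is a group-10 element; Pd(II) is therefore d⁸.
Coordination number: 4.
A 4d d⁸ ion has a large crystal-field splitting; square planar leaves the high-energy d_{x²−y²} orbital empty and maximises CFSE.

square planar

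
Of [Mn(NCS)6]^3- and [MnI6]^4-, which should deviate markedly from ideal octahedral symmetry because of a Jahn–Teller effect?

[Mn(NCS)6]^3-: Each isothiocyanate is −1; balancing the −3 overall charge requires Mn(III). Mn sits in group 7, so the d-electron count is 7 − 3 = 4. Isothiocyanate is a weak-field ligand for a first-row metal, so the complex is high-spin. The t₂g³e_g¹ (high-spin) configuration has an unevenly filled e_g set; the Jahn–Teller theorem predicts a tetragonal distortion (typically axial elongation) to lift the degeneracy.
[MnI6]^4-: Ligand charges: each iodide is −1. With an overall charge of −4 the manganese centre must be in the +2 oxidation state. Mn sits in group 7, so the d-electron count is 7 − 2 = 5. Iodide is a weak-field ligand for a first-row metal, so the complex is high-spin. The d⁵ configuration leaves the e_g set evenly filled (or empty) — no strong Jahn–Teller driving force.

[Mn(NCS)6]^3-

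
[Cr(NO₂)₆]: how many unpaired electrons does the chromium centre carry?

0

Summing ligand charges against the 0 overall charge gives an oxidation state of +6 for chromium.
Chromium is a group-6 element; Cr(VI) is therefore d⁰.
In an octahedral field the d⁰ configuration is t₂g⁰e_g⁰, giving 0 unpaired electrons.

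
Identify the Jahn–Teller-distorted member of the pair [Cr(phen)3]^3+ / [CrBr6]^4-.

[CrBr6]^4-

[Cr(phen)3]^3+: 1,10-phenanthroline is neutral; balancing the +3 overall charge requires Cr(III). Chromium is a group-6 element; Cr(III) is therefore d³. The d³ configuration leaves the e_g set evenly filled (or empty) — no strong Jahn–Teller driving force.
[CrBr6]^4-: Ligand charges: each bromide is −1. With an overall charge of −4 the chromium centre must be in the +2 oxidation state. Chromium is a group-6 element; Cr(II) is therefore d⁴. Bromide is a weak-field ligand for a first-row metal, so the complex is high-spin. The t₂g³e_g¹ (high-spin) configuration has an unevenly filled e_g set; the Jahn–Teller theorem predicts a tetragonal distortion (typically axial elongation) to lift the degeneracy.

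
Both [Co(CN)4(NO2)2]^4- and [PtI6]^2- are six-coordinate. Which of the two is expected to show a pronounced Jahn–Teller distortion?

[Co(CN)4(NO2)2]^4-: Each cyanide is −1; each nitro (N-bound nitrite) is −1; balancing the −4 overall charge requires Co(II). Cobalt is a group-9 element; Co(II) is therefore d⁷. Cyanide and nitro (N-bound nitrite) are strong-field ligands (high in the spectrochemical series) for a first-row metal, so the complex is low-spin. The t₂g⁶e_g¹ (low-spin) configuration has an unevenly filled e_g set; the Jahn–Teller theorem predicts a tetragonal distortion (typically axial elongation) to lift the degeneracy.
[PtI6]^2-: Each iodide is −1; balancing the −2 overall charge requires Pt(IV). Platinum is a group-10 element; Pt(IV) is therefore d⁶. A 5d ion has a large Δₒ and is invariably low-spin. The d⁶ configuration leaves the e_g set evenly filled (or empty) — no strong Jahn–Teller driving force.

[Co(CN)4(NO2)2]^4-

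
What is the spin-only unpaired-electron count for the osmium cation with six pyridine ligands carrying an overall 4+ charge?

Ligand charges: pyridine is neutral. With an overall charge of +4 the osmium centre must be in the +4 oxidation state.
Group 8 minus oxidation state 4 gives a d⁴ configuration.
The spin state decides the count: a 5d ion has a large Δₒ and is invariably low-spin.
An octahedral low-spin d⁴ ion is t₂g⁴e_g⁰, giving 2 unpaired electrons.

2 unpaired electrons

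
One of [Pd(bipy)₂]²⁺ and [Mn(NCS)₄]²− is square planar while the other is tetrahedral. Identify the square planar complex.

[Pd(bipy)₂]²⁺

For [Pd(bipy)₂]²⁺: Ligand charges: 2,2′-bipyridine is neutral. With an overall charge of +2 the palladium centre must be in the +2 oxidation state. Palladium is a group-10 element; Pd(II) is therefore d⁸. A 4d d⁸ ion has a large crystal-field splitting; square planar leaves the high-energy d_{x²−y²} orbital empty and maximises CFSE. → square planar.
For [Mn(NCS)₄]²−: Summing ligand charges against the −2 overall charge gives an oxidation state of +2 for manganese. Mn sits in group 7, so the d-electron count is 7 − 2 = 5. A high-spin d⁵ ion has zero CFSE in either geometry, so four ligands adopt the sterically favoured tetrahedral geometry. → tetrahedral.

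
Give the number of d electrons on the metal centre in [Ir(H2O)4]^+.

Water is neutral; balancing the +1 overall charge requires Ir(I).
Iridium is a group-9 element; Ir(I) is therefore d⁸.

d8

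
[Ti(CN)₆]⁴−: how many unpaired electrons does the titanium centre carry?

Ligand charges: each cyanide is −1. With an overall charge of −4 the titanium centre must be in the +2 oxidation state.
Ti sits in group 4, so the d-electron count is 4 − 2 = 2.
In an octahedral field the d² configuration is t₂g²e_g⁰ (only one arrangement possible), giving 2 unpaired electrons.

2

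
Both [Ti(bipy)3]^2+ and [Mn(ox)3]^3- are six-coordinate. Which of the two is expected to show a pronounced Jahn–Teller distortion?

[Mn(ox)3]^3-

[Ti(bipy)3]^2+: Summing ligand charges against the +2 overall charge gives an oxidation state of +2 for titanium. Titanium is a group-4 element; Ti(II) is therefore d². The d² configuration leaves the e_g set evenly filled (or empty) — no strong Jahn–Teller driving force.
[Mn(ox)3]^3-: Summing ligand charges against the −3 overall charge gives an oxidation state of +3 for manganese. Manganese is a group-7 element; Mn(III) is therefore d⁴. Oxalate is a weak-field ligand for a first-row metal, so the complex is high-spin. The t₂g³e_g¹ (high-spin) configuration has an unevenly filled e_g set; the Jahn–Teller theorem predicts a tetragonal distortion (typically axial elongation) to lift the degeneracy.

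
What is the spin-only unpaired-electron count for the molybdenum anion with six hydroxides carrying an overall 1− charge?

1

Ligand charges: each hydroxide is −1. With an overall charge of −1 the molybdenum centre must be in the +5 oxidation state.
Group 6 minus oxidation state 5 gives a d¹ configuration.
In an octahedral field the d¹ configuration is t₂g¹e_g⁰ (only one arrangement possible), giving 1 unpaired electron.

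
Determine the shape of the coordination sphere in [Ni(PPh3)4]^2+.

Ligand charges: triphenylphosphine is neutral. With an overall charge of +2 the nickel centre must be in the +2 oxidation state.
Nickel is a group-10 element; Ni(II) is therefore d⁸.
With 4 monodentate ligands the coordination number is 4.
Triphenylphosphine is a strong-field ligand (high in the spectrochemical series).
A 3d d⁸ ion with strong-field ligands gains enough CFSE to favour square planar over tetrahedral.

square planar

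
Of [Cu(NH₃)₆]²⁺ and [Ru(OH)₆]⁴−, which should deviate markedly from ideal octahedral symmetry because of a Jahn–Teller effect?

[Cu(NH₃)₆]²⁺: Ligand charges: ammonia is neutral. With an overall charge of +2 the copper centre must be in the +2 oxidation state. Cu sits in group 11, so the d-electron count is 11 − 2 = 9. The t₂g⁶e_g³ configuration has an unevenly filled e_g set; the Jahn–Teller theorem predicts a tetragonal distortion (typically axial elongation) to lift the degeneracy.
[Ru(OH)₆]⁴−: Ligand charges: each hydroxide is −1. With an overall charge of −4 the ruthenium centre must be in the +2 oxidation state. Ruthenium is a group-8 element; Ru(II) is therefore d⁶. A 4d ion has a large Δₒ and is invariably low-spin. The d⁶ configuration leaves the e_g set evenly filled (or empty) — no strong Jahn–Teller driving force.

[Cu(NH₃)₆]²⁺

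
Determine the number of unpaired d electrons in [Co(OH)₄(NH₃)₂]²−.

Summing ligand charges against the −2 overall charge gives an oxidation state of +2 for cobalt.
Group 9 minus oxidation state 2 gives a d⁷ configuration.
The spin state decides the count: Hydroxide is a weak-field ligand for a first-row metal, so the complex is high-spin.
An octahedral high-spin d⁷ ion is t₂g⁵e_g², giving 3 unpaired electrons.

3 unpaired electrons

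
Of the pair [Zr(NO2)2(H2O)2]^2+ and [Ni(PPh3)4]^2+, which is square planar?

For [Zr(NO2)2(H2O)2]^2+: Summing ligand charges against the +2 overall charge gives an oxidation state of +4 for zirconium. Group 4 minus oxidation state 4 gives a d⁰ configuration. A d⁰ ion has no crystal-field stabilisation preference between square planar and tetrahedral, so four ligands adopt the sterically favoured tetrahedral geometry. → tetrahedral.
For [Ni(PPh3)4]^2+: Ligand charges: triphenylphosphine is neutral. With an overall charge of +2 the nickel centre must be in the +2 oxidation state. Group 10 minus oxidation state 2 gives a d⁸ configuration. Triphenylphosphine is a strong-field ligand (high in the spectrochemical series). A 3d d⁸ ion with strong-field ligands gains enough CFSE to favour square planar over tetrahedral. → square planar.

[Ni(PPh3)4]^2+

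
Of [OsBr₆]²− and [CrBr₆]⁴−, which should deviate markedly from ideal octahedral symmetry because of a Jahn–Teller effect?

[CrBr₆]⁴−

[OsBr₆]²−: Summing ligand charges against the −2 overall charge gives an oxidation state of +4 for osmium. Osmium is a group-8 element; Os(IV) is therefore d⁴. A 5d ion has a large Δₒ and is invariably low-spin. The d⁴ configuration leaves the e_g set evenly filled (or empty) — no strong Jahn–Teller driving force.
[CrBr₆]⁴−: Each bromide is −1; balancing the −4 overall charge requires Cr(II). Cr sits in group 6, so the d-electron count is 6 − 2 = 4. Bromide is a weak-field ligand for a first-row metal, so the complex is high-spin. The t₂g³e_g¹ (high-spin) configuration has an unevenly filled e_g set; the Jahn–Teller theorem predicts a tetragonal distortion (typically axial elongation) to lift the degeneracy.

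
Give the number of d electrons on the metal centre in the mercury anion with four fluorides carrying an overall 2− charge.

d¹⁰

Ligand charges: each fluoride is −1. With an overall charge of −2 the mercury centre must be in the +2 oxidation state.
Mercury is a group-12 element; Hg(II) is therefore d¹⁰.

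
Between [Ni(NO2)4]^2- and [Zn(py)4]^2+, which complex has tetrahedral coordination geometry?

For [Ni(NO2)4]^2-: Each nitro (N-bound nitrite) is −1; balancing the −2 overall charge requires Ni(II). Ni sits in group 10, so the d-electron count is 10 − 2 = 8. Nitro (N-bound nitrite) is a strong-field ligand (high in the spectrochemical series). A 3d d⁸ ion with strong-field ligands gains enough CFSE to favour square planar over tetrahedral. → square planar.
For [Zn(py)4]^2+: Pyridine is neutral; balancing the +2 overall charge requires Zn(II). Zinc is a group-12 element; Zn(II) is therefore d¹⁰. A d¹⁰ ion has no crystal-field stabilisation preference between square planar and tetrahedral, so four ligands adopt the sterically favoured tetrahedral geometry. → tetrahedral.

[Zn(py)4]^2+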